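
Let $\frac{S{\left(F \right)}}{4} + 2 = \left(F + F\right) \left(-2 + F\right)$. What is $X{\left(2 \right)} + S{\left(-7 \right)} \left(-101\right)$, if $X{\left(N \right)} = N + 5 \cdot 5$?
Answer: $-50069$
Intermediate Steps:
$X{\left(N \right)} = 25 + N$ ($X{\left(N \right)} = N + 25 = 25 + N$)
$S{\left(F \right)} = -8 + 8 F \left(-2 + F\right)$ ($S{\left(F \right)} = -8 + 4 \left(F + F\right) \left(-2 + F\right) = -8 + 4 \cdot 2 F \left(-2 + F\right) = -8 + 8 F \left(-2 + F\right)$)
$X{\left(2 \right)} + S{\left(-7 \right)} \left(-101\right) = \left(25 + 2\right) + \left(-8 - -112 + 8 \left(-7\right)^{2}\right) \left(-101\right) = 27 + \left(-8 + 112 + 8 \cdot 49\right) \left(-101\right) = 27 + \left(-8 + 112 + 392\right) \left(-101\right) = 27 + 496 \left(-101\right) = 27 - 50096 = -50069$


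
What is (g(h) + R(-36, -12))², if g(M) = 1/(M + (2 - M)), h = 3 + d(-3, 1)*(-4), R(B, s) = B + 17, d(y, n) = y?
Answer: 1369/4 ≈ 342.25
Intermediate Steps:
R(B, s) = 17 + B
h = 15 (h = 3 - 3*(-4) = 3 + 12 = 15)
g(M) = ½ (g(M) = 1/2 = ½)
(g(h) + R(-36, -12))² = (½ + (17 - 36))² = (½ - 19)² = (-37/2)² = 1369/4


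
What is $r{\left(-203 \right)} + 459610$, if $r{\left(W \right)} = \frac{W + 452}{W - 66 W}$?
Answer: $\frac{6064554199}{13195} \approx 4.5961 \cdot 10^{5}$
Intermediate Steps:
$r{\left(W \right)} = - \frac{452 + W}{65 W}$ ($r{\left(W \right)} = \frac{452 + W}{\left(-65\right) W} = \left(452 + W\right) \left(- \frac{1}{65 W}\right) = - \frac{452 + W}{65 W}$)
$r{\left(-203 \right)} + 459610 = \frac{-452 - -203}{65 \left(-203\right)} + 459610 = \frac{1}{65} \left(- \frac{1}{203}\right) \left(-452 + 203\right) + 459610 = \frac{1}{65} \left(- \frac{1}{203}\right) \left(-249\right) + 459610 = \frac{249}{13195} + 459610 = \frac{6064554199}{13195}$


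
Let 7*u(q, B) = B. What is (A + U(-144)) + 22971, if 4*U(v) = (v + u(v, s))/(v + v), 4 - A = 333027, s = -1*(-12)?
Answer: -208354861/672 ≈ -3.1005e+5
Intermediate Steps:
s = 12
u(q, B) = B/7
A = -333023 (A = 4 - 1*333027 = 4 - 333027 = -333023)
U(v) = (12/7 + v)/(8*v) (U(v) = ((v + (⅐)*12)/(v + v))/4 = ((v + 12/7)/((2*v)))/4 = ((12/7 + v)*(1/(2*v)))/4 = ((12/7 + v)/(2*v))/4 = (12/7 + v)/(8*v))
(A + U(-144)) + 22971 = (-333023 + (1/56)*(12 + 7*(-144))/(-144)) + 22971 = (-333023 + (1/56)*(-1/144)*(12 - 1008)) + 22971 = (-333023 + (1/56)*(-1/144)*(-996)) + 22971 = (-333023 + 83/672) + 22971 = -223791373/672 + 22971 = -208354861/672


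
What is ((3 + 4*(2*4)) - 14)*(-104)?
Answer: -2184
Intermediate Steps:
((3 + 4*(2*4)) - 14)*(-104) = ((3 + 4*8) - 14)*(-104) = ((3 + 32) - 14)*(-104) = (35 - 14)*(-104) = 21*(-104) = -2184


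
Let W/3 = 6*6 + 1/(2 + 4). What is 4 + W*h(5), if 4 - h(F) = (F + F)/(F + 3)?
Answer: 2419/8 ≈ 302.38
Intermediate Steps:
W = 217/2 (W = 3*(6*6 + 1/(2 + 4)) = 3*(36 + 1/6) = 3*(36 + ⅙) = 3*(217/6) = 217/2 ≈ 108.50)
h(F) = 4 - 2*F/(3 + F) (h(F) = 4 - (F + F)/(F + 3) = 4 - 2*F/(3 + F))
4 + W*h(5) = 4 + 217*(2*(6 + 5)/(3 + 5))/2 = 4 + 217*(2*11/8)/2 = 4 + 217*(2*(⅛)*11)/2 = 4 + (217/2)*(11/4) = 4 + 2387/8 = 2419/8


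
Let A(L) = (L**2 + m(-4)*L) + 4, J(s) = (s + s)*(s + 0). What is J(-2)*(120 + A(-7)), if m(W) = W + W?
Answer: 1832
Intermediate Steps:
m(W) = 2*W
J(s) = 2*s**2 (J(s) = (2*s)*s = 2*s**2)
A(L) = 4 + L**2 - 8*L (A(L) = (L**2 + (2*(-4))*L) + 4 = (L**2 - 8*L) + 4 = 4 + L**2 - 8*L)
J(-2)*(120 + A(-7)) = (2*(-2)**2)*(120 + (4 + (-7)**2 - 8*(-7))) = (2*4)*(120 + (4 + 49 + 56)) = 8*(120 + 109) = 8*229 = 1832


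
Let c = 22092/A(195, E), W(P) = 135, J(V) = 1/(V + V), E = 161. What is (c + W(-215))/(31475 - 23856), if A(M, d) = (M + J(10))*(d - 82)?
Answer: 42046005/2348015801 ≈ 0.017907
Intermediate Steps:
J(V) = 1/(2*V)
A(M, d) = (-82 + d)*(1/20 + M) (A(M, d) = (M + (½)/10)*(d - 82) = (M + (½)*(⅒))*(-82 + d) = (M + 1/20)*(-82 + d) = (1/20 + M)*(-82 + d) = (-82 + d)*(1/20 + M))
c = 441840/308179 (c = 22092/(-41/10 - 82*195 + (1/20)*161 + 195*161) = 22092/(-41/10 - 15990 + 161/20 + 31395) = 22092/(308179/20) = 22092*(20/308179) = 441840/308179 ≈ 1.4337)
(c + W(-215))/(31475 - 23856) = (441840/308179 + 135)/(31475 - 23856) = (42046005/308179)/7619 = (42046005/308179)*(1/7619) = 42046005/2348015801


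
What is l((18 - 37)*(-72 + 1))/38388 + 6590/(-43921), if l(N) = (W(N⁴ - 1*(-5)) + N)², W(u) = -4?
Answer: 79201210105/1686039348 ≈ 46.975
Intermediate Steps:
l(N) = (-4 + N)²
l((18 - 37)*(-72 + 1))/38388 + 6590/(-43921) = (-4 + (18 - 37)*(-72 + 1))²/38388 + 6590/(-43921) = (-4 - 19*(-71))²*(1/38388) + 6590*(-1/43921) = (-4 + 1349)²*(1/38388) - 6590/43921 = 1345²*(1/38388) - 6590/43921 = 1809025*(1/38388) - 6590/43921 = 1809025/38388 - 6590/43921 = 79201210105/1686039348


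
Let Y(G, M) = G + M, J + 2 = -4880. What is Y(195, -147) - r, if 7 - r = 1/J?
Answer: 200161/4882 ≈ 41.000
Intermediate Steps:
J = -4882 (J = -2 - 4880 = -4882)
r = 34175/4882 (r = 7 - 1/(-4882) = 7 - 1*(-1/4882) = 7 + 1/4882 = 34175/4882 ≈ 7.0002)
Y(195, -147) - r = (195 - 147) - 1*34175/4882 = 48 - 34175/4882 = 200161/4882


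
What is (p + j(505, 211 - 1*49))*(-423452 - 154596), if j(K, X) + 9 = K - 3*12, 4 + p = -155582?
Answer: 89670274048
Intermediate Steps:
p = -155586 (p = -4 - 155582 = -155586)
j(K, X) = -45 + K (j(K, X) = -9 + (K - 3*12) = -9 + (K - 36) = -9 + (-36 + K) = -45 + K)
(p + j(505, 211 - 1*49))*(-423452 - 154596) = (-155586 + (-45 + 505))*(-423452 - 154596) = (-155586 + 460)*(-578048) = -155126*(-578048) = 89670274048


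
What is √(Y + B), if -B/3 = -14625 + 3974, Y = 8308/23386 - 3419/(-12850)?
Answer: √28856139590181093234/30051010 ≈ 178.76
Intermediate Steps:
Y = 93357267/150255050 (Y = 8308*(1/23386) - 3419*(-1/12850) = 4154/11693 + 3419/12850 = 93357267/150255050 ≈ 0.62133)
B = 31953 (B = -3*(-14625 + 3974) = -3*(-10651) = 31953)
√(Y + B) = √(93357267/150255050 + 31953) = √(4801192969917/150255050) = √28856139590181093234/30051010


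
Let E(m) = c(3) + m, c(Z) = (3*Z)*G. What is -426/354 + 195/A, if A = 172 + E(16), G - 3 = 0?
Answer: -752/2537 ≈ -0.29641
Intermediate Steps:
G = 3 (G = 3 + 0 = 3)
c(Z) = 9*Z (c(Z) = (3*Z)*3 = 9*Z)
E(m) = 27 + m (E(m) = 9*3 + m = 27 + m)
A = 215 (A = 172 + (27 + 16) = 172 + 43 = 215)
-426/354 + 195/A = -426/354 + 195/215 = -426*1/354 + 195*(1/215) = -71/59 + 39/43 = -752/2537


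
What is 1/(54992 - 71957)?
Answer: -1/16965 ≈ -5.8945e-5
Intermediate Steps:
1/(54992 - 71957) = 1/(-16965) = -1/16965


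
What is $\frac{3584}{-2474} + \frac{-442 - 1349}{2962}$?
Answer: $- \frac{7523371}{3663994} \approx -2.0533$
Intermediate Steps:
$\frac{3584}{-2474} + \frac{-442 - 1349}{2962} = 3584 \left(- \frac{1}{2474}\right) - \frac{1791}{2962} = - \frac{1792}{1237} - \frac{1791}{2962} = - \frac{7523371}{3663994}$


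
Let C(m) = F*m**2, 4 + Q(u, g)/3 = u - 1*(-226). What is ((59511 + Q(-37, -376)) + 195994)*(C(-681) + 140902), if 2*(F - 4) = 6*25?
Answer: 9417380057260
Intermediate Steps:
Q(u, g) = 666 + 3*u (Q(u, g) = -12 + 3*(u - 1*(-226)) = -12 + 3*(u + 226) = -12 + 3*(226 + u) = -12 + (678 + 3*u) = 666 + 3*u)
F = 79 (F = 4 + (6*25)/2 = 4 + (1/2)*150 = 4 + 75 = 79)
C(m) = 79*m**2
((59511 + Q(-37, -376)) + 195994)*(C(-681) + 140902) = ((59511 + (666 + 3*(-37))) + 195994)*(79*(-681)**2 + 140902) = ((59511 + (666 - 111)) + 195994)*(79*463761 + 140902) = ((59511 + 555) + 195994)*(36637119 + 140902) = (60066 + 195994)*36778021 = 256060*36778021 = 9417380057260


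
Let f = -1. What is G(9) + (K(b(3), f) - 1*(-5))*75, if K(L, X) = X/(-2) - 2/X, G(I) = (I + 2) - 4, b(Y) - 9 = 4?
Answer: 1139/2 ≈ 569.50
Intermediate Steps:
b(Y) = 13 (b(Y) = 9 + 4 = 13)
G(I) = -2 + I (G(I) = (2 + I) - 4 = -2 + I)
K(L, X) = -2/X - X/2 (K(L, X) = X*(-½) - 2/X = -X/2 - 2/X = -2/X - X/2)
G(9) + (K(b(3), f) - 1*(-5))*75 = (-2 + 9) + ((-2/(-1) - ½*(-1)) - 1*(-5))*75 = 7 + ((-2*(-1) + ½) + 5)*75 = 7 + ((2 + ½) + 5)*75 = 7 + (5/2 + 5)*75 = 7 + (15/2)*75 = 7 + 1125/2 = 1139/2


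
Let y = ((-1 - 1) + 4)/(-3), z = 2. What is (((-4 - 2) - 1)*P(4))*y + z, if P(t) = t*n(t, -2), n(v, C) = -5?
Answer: -274/3 ≈ -91.333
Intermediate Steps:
y = -⅔ (y = (-2 + 4)*(-⅓) = 2*(-⅓) = -⅔ ≈ -0.66667)
P(t) = -5*t (P(t) = t*(-5) = -5*t)
(((-4 - 2) - 1)*P(4))*y + z = (((-4 - 2) - 1)*(-5*4))*(-⅔) + 2 = ((-6 - 1)*(-20))*(-⅔) + 2 = -7*(-20)*(-⅔) + 2 = 140*(-⅔) + 2 = -280/3 + 2 = -274/3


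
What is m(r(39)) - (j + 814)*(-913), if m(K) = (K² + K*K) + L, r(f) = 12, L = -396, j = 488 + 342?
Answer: 1500864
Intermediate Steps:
j = 830
m(K) = -396 + 2*K² (m(K) = (K² + K*K) - 396 = (K² + K²) - 396 = 2*K² - 396 = -396 + 2*K²)
m(r(39)) - (j + 814)*(-913) = (-396 + 2*12²) - (830 + 814)*(-913) = (-396 + 2*144) - 1644*(-913) = (-396 + 288) - 1*(-1500972) = -108 + 1500972 = 1500864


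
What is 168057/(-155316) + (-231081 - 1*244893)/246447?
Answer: -4271982269/1417672676 ≈ -3.0134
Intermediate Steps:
168057/(-155316) + (-231081 - 1*244893)/246447 = 168057*(-1/155316) + (-231081 - 244893)*(1/246447) = -56019/51772 - 475974*1/246447 = -56019/51772 - 52886/27383 = -4271982269/1417672676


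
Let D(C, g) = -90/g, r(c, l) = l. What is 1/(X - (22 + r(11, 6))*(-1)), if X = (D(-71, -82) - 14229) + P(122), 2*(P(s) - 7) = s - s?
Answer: -41/581909 ≈ -7.0458e-5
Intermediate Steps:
P(s) = 7 (P(s) = 7 + (s - s)/2 = 7 + (½)*0 = 7 + 0 = 7)
X = -583057/41 (X = (-90/(-82) - 14229) + 7 = (-90*(-1/82) - 14229) + 7 = (45/41 - 14229) + 7 = -583344/41 + 7 = -583057/41 ≈ -14221.)
1/(X - (22 + r(11, 6))*(-1)) = 1/(-583057/41 - (22 + 6)*(-1)) = 1/(-583057/41 - 28*(-1)) = 1/(-583057/41 - 1*(-28)) = 1/(-583057/41 + 28) = 1/(-581909/41) = -41/581909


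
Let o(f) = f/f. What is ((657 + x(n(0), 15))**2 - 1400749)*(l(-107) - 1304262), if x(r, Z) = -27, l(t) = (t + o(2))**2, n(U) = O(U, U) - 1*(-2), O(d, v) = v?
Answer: 1298002857074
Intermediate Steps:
n(U) = 2 + U (n(U) = U - 1*(-2) = U + 2 = 2 + U)
o(f) = 1
l(t) = (1 + t)**2 (l(t) = (t + 1)**2 = (1 + t)**2)
((657 + x(n(0), 15))**2 - 1400749)*(l(-107) - 1304262) = ((657 - 27)**2 - 1400749)*((1 - 107)**2 - 1304262) = (630**2 - 1400749)*((-106)**2 - 1304262) = (396900 - 1400749)*(11236 - 1304262) = -1003849*(-1293026) = 1298002857074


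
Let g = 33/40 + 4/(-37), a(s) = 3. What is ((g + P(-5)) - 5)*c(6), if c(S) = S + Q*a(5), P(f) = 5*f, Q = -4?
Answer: 130017/740 ≈ 175.70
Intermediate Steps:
c(S) = -12 + S (c(S) = S - 4*3 = S - 12 = -12 + S)
g = 1061/1480 (g = 33*(1/40) + 4*(-1/37) = 33/40 - 4/37 = 1061/1480 ≈ 0.71689)
((g + P(-5)) - 5)*c(6) = ((1061/1480 + 5*(-5)) - 5)*(-12 + 6) = ((1061/1480 - 25) - 5)*(-6) = (-35939/1480 - 5)*(-6) = -43339/1480*(-6) = 130017/740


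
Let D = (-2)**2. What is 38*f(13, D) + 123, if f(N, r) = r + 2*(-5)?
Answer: -105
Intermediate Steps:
D = 4
f(N, r) = -10 + r (f(N, r) = r - 10 = -10 + r)
38*f(13, D) + 123 = 38*(-10 + 4) + 123 = 38*(-6) + 123 = -228 + 123 = -105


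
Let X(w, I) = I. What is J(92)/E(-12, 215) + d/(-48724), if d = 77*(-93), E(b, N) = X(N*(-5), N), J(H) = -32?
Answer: -19553/10475660 ≈ -0.0018665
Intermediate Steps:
E(b, N) = N
d = -7161
J(92)/E(-12, 215) + d/(-48724) = -32/215 - 7161/(-48724) = -32*1/215 - 7161*(-1/48724) = -32/215 + 7161/48724 = -19553/10475660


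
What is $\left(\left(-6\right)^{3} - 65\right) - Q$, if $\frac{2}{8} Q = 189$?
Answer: $-1037$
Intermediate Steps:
$Q = 756$ ($Q = 4 \cdot 189 = 756$)
$\left(\left(-6\right)^{3} - 65\right) - Q = \left(\left(-6\right)^{3} - 65\right) - 756 = \left(-216 - 65\right) - 756 = -281 - 756 = -1037$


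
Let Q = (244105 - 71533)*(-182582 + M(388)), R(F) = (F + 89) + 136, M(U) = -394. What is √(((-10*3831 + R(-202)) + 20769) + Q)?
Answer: I*√31576551790 ≈ 1.777e+5*I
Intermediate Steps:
R(F) = 225 + F (R(F) = (89 + F) + 136 = 225 + F)
Q = -31576534272 (Q = (244105 - 71533)*(-182582 - 394) = 172572*(-182976) = -31576534272)
√(((-10*3831 + R(-202)) + 20769) + Q) = √(((-10*3831 + (225 - 202)) + 20769) - 31576534272) = √(((-38310 + 23) + 20769) - 31576534272) = √((-38287 + 20769) - 31576534272) = √(-17518 - 31576534272) = √(-31576551790) = I*√31576551790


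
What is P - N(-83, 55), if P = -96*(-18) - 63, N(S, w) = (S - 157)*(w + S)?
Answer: -5055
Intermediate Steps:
N(S, w) = (-157 + S)*(S + w)
P = 1665 (P = 1728 - 63 = 1665)
P - N(-83, 55) = 1665 - ((-83)² - 157*(-83) - 157*55 - 83*55) = 1665 - (6889 + 13031 - 8635 - 4565) = 1665 - 1*6720 = 1665 - 6720 = -5055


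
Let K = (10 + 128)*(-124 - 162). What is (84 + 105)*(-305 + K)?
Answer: -7517097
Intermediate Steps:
K = -39468 (K = 138*(-286) = -39468)
(84 + 105)*(-305 + K) = (84 + 105)*(-305 - 39468) = 189*(-39773) = -7517097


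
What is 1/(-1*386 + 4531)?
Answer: 1/4145 ≈ 0.00024125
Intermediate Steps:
1/(-1*386 + 4531) = 1/(-386 + 4531) = 1/4145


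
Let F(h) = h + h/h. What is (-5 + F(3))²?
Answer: 1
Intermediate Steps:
F(h) = 1 + h (F(h) = h + 1 = 1 + h)
(-5 + F(3))² = (-5 + (1 + 3))² = (-5 + 4)² = (-1)² = 1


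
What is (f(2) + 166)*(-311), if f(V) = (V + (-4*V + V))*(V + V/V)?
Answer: -47894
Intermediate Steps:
f(V) = -2*V*(1 + V) (f(V) = (V - 3*V)*(V + 1) = (-2*V)*(1 + V) = -2*V*(1 + V))
(f(2) + 166)*(-311) = (-2*2*(1 + 2) + 166)*(-311) = (-2*2*3 + 166)*(-311) = (-12 + 166)*(-311) = 154*(-311) = -47894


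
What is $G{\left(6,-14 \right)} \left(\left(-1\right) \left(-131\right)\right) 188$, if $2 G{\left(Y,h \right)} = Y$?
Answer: $73884$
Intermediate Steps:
$G{\left(Y,h \right)} = \frac{Y}{2}$
$G{\left(6,-14 \right)} \left(\left(-1\right) \left(-131\right)\right) 188 = \frac{1}{2} \cdot 6 \left(\left(-1\right) \left(-131\right)\right) 188 = 3 \cdot 131 \cdot 188 = 393 \cdot 188 = 73884$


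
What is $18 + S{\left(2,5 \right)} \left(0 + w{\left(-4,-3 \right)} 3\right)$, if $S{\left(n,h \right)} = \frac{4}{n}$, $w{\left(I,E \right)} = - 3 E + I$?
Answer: $48$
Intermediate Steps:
$w{\left(I,E \right)} = I - 3 E$
$18 + S{\left(2,5 \right)} \left(0 + w{\left(-4,-3 \right)} 3\right) = 18 + \frac{4}{2} \left(0 + \left(-4 - -9\right) 3\right) = 18 + 4 \cdot \frac{1}{2} \left(0 + \left(-4 + 9\right) 3\right) = 18 + 2 \left(0 + 5 \cdot 3\right) = 18 + 2 \left(0 + 15\right) = 18 + 2 \cdot 15 = 18 + 30 = 48$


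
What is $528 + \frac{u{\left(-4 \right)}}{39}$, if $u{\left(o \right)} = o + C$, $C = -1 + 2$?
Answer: $\frac{6863}{13} \approx 527.92$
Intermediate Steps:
$C = 1$
$u{\left(o \right)} = 1 + o$ ($u{\left(o \right)} = o + 1 = 1 + o$)
$528 + \frac{u{\left(-4 \right)}}{39} = 528 + \frac{1 - 4}{39} = 528 - \frac{1}{13} = \frac{6863}{13}$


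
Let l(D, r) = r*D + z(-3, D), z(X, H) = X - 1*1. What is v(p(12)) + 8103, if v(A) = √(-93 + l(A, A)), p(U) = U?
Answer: 8103 + √47 ≈ 8109.9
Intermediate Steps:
z(X, H) = -1 + X (z(X, H) = X - 1 = -1 + X)
l(D, r) = -4 + D*r (l(D, r) = r*D + (-1 - 3) = D*r - 4 = -4 + D*r)
v(A) = √(-97 + A²) (v(A) = √(-93 + (-4 + A*A)) = √(-93 + (-4 + A²)) = √(-97 + A²))
v(p(12)) + 8103 = √(-97 + 12²) + 8103 = √(-97 + 144) + 8103 = √47 + 8103 = 8103 + √47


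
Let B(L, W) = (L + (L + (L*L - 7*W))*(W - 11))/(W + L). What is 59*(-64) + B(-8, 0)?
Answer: -3698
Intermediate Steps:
B(L, W) = (L + (-11 + W)*(L + L² - 7*W))/(L + W) (B(L, W) = (L + (L + (L² - 7*W))*(-11 + W))/(L + W) = (L + (L + L² - 7*W)*(-11 + W))/(L + W) = (L + (-11 + W)*(L + L² - 7*W))/(L + W))
59*(-64) + B(-8, 0) = 59*(-64) + (-11*(-8)² - 10*(-8) - 7*0² + 77*0 - 8*0 + 0*(-8)²)/(-8 + 0) = -3776 + (-11*64 + 80 - 7*0 + 0 + 0 + 0*64)/(-8) = -3776 - (-704 + 80 + 0 + 0 + 0 + 0)/8 = -3776 - ⅛*(-624) = -3776 + 78 = -3698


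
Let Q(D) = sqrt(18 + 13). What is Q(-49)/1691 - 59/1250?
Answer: -59/1250 + sqrt(31)/1691 ≈ -0.043907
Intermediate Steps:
Q(D) = sqrt(31)
Q(-49)/1691 - 59/1250 = sqrt(31)/1691 - 59/1250 = -59/1250 + sqrt(31)/1691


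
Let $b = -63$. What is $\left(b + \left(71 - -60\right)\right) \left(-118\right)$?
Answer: $-8024$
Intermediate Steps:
$\left(b + \left(71 - -60\right)\right) \left(-118\right) = \left(-63 + \left(71 - -60\right)\right) \left(-118\right) = \left(-63 + \left(71 + 60\right)\right) \left(-118\right) = \left(-63 + 131\right) \left(-118\right) = 68 \left(-118\right) = -8024$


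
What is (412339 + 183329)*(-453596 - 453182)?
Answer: -540138637704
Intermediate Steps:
(412339 + 183329)*(-453596 - 453182) = 595668*(-906778) = -540138637704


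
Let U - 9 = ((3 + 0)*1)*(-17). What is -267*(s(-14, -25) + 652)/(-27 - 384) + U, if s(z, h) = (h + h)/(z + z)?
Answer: 734061/1918 ≈ 382.72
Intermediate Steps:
s(z, h) = h/z (s(z, h) = (2*h)/((2*z)) = (2*h)*(1/(2*z)) = h/z)
U = -42 (U = 9 + ((3 + 0)*1)*(-17) = 9 + (3*1)*(-17) = 9 + 3*(-17) = 9 - 51 = -42)
-267*(s(-14, -25) + 652)/(-27 - 384) + U = -267*(-25/(-14) + 652)/(-27 - 384) - 42 = -267*(-25*(-1/14) + 652)/(-411) - 42 = -267*(25/14 + 652)*(-1)/411 - 42 = -2443851*(-1)/(14*411) - 42 = -267*(-3051/1918) - 42 = 814617/1918 - 42 = 734061/1918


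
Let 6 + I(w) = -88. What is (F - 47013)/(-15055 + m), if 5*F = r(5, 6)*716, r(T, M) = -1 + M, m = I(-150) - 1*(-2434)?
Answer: 46297/12715 ≈ 3.6411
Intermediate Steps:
I(w) = -94 (I(w) = -6 - 88 = -94)
m = 2340 (m = -94 - 1*(-2434) = -94 + 2434 = 2340)
F = 716 (F = ((-1 + 6)*716)/5 = (5*716)/5 = (1/5)*3580 = 716)
(F - 47013)/(-15055 + m) = (716 - 47013)/(-15055 + 2340) = -46297/(-12715) = -46297*(-1/12715) = 46297/12715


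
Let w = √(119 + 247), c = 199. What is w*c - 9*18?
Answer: -162 + 199*√366 ≈ 3645.1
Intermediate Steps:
w = √366 ≈ 19.131
w*c - 9*18 = √366*199 - 9*18 = 199*√366 - 162 = -162 + 199*√366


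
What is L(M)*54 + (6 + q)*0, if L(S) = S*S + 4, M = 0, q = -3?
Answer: 216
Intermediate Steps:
L(S) = 4 + S**2 (L(S) = S**2 + 4 = 4 + S**2)
L(M)*54 + (6 + q)*0 = (4 + 0**2)*54 + (6 - 3)*0 = (4 + 0)*54 + 3*0 = 4*54 + 0 = 216 + 0 = 216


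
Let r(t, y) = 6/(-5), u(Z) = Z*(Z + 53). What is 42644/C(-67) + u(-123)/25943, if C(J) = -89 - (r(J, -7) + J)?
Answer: -1382667755/674518 ≈ -2049.9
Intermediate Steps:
u(Z) = Z*(53 + Z)
r(t, y) = -6/5 (r(t, y) = 6*(-⅕) = -6/5)
C(J) = -439/5 - J (C(J) = -89 - (-6/5 + J) = -89 + (6/5 - J) = -439/5 - J)
42644/C(-67) + u(-123)/25943 = 42644/(-439/5 - 1*(-67)) - 123*(53 - 123)/25943 = 42644/(-439/5 + 67) - 123*(-70)*(1/25943) = 42644/(-104/5) + 8610*(1/25943) = 42644*(-5/104) + 8610/25943 = -53305/26 + 8610/25943 = -1382667755/674518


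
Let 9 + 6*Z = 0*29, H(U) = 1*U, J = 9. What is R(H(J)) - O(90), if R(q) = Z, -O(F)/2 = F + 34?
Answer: 493/2 ≈ 246.50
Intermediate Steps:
H(U) = U
Z = -3/2 (Z = -3/2 + (0*29)/6 = -3/2 + (1/6)*0 = -3/2 + 0 = -3/2 ≈ -1.5000)
O(F) = -68 - 2*F (O(F) = -2*(F + 34) = -2*(34 + F) = -68 - 2*F)
R(q) = -3/2
R(H(J)) - O(90) = -3/2 - (-68 - 2*90) = -3/2 - (-68 - 180) = -3/2 - 1*(-248) = -3/2 + 248 = 493/2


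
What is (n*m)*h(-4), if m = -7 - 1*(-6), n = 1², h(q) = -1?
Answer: 1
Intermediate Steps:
n = 1
m = -1 (m = -7 + 6 = -1)
(n*m)*h(-4) = (1*(-1))*(-1) = -1*(-1) = 1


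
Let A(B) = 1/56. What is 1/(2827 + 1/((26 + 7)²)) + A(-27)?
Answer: 784897/43100456 ≈ 0.018211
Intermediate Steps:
A(B) = 1/56
1/(2827 + 1/((26 + 7)²)) + A(-27) = 1/(2827 + 1/((26 + 7)²)) + 1/56 = 1/(2827 + 1/(33²)) + 1/56 = 1/(2827 + 1/1089) + 1/56 = 1/(3078604/1089) + 1/56 = 1089/3078604 + 1/56 = 784897/43100456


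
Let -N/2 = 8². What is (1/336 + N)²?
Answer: 1849602049/112896 ≈ 16383.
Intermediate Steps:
N = -128 (N = -2*8² = -2*64 = -128)
(1/336 + N)² = (1/336 - 128)² = (-43007/336)² = 1849602049/112896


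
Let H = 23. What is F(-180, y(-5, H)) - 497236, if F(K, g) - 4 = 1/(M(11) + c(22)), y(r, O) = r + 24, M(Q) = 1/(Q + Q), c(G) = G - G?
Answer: -497210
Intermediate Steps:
c(G) = 0
M(Q) = 1/(2*Q)
y(r, O) = 24 + r
F(K, g) = 26 (F(K, g) = 4 + 1/((½)/11 + 0) = 4 + 1/((½)*(1/11) + 0) = 4 + 1/(1/22 + 0) = 4 + 1/(1/22) = 4 + 22 = 26)
F(-180, y(-5, H)) - 497236 = 26 - 497236 = -497210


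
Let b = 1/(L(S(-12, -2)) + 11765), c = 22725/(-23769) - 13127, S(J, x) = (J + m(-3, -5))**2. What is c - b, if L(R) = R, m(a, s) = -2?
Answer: -414699020293/31589001 ≈ -13128.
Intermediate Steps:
S(J, x) = (-2 + J)**2 (S(J, x) = (J - 2)**2 = (-2 + J)**2)
c = -34670932/2641 (c = 22725*(-1/23769) - 13127 = -2525/2641 - 13127 = -34670932/2641 ≈ -13128.)
b = 1/11961 (b = 1/((-2 - 12)**2 + 11765) = 1/((-14)**2 + 11765) = 1/(196 + 11765) = 1/11961 ≈ 8.3605e-5)
c - b = -34670932/2641 - 1*1/11961 = -34670932/2641 - 1/11961 = -414699020293/31589001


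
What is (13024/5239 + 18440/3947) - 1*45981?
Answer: -950662416785/20678333 ≈ -45974.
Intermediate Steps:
(13024/5239 + 18440/3947) - 1*45981 = (13024*(1/5239) + 18440*(1/3947)) - 45981 = (13024/5239 + 18440/3947) - 45981 = 148012888/20678333 - 45981 = -950662416785/20678333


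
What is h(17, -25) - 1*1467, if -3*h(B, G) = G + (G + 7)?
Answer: -4358/3 ≈ -1452.7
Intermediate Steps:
h(B, G) = -7/3 - 2*G/3 (h(B, G) = -(G + (G + 7))/3 = -(G + (7 + G))/3 = -(7 + 2*G)/3 = -7/3 - 2*G/3)
h(17, -25) - 1*1467 = (-7/3 - ⅔*(-25)) - 1*1467 = (-7/3 + 50/3) - 1467 = 43/3 - 1467 = -4358/3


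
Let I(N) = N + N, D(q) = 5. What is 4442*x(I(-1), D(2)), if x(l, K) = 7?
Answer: 31094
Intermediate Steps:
I(N) = 2*N
4442*x(I(-1), D(2)) = 4442*7 = 31094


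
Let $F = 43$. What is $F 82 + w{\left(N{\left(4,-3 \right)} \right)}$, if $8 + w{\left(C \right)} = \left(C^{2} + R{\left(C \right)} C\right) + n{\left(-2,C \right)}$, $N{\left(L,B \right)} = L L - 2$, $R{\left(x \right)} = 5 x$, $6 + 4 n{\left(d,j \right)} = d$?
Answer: $4692$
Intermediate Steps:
$n{\left(d,j \right)} = - \frac{3}{2} + \frac{d}{4}$
$N{\left(L,B \right)} = -2 + L^{2}$ ($N{\left(L,B \right)} = L^{2} - 2 = -2 + L^{2}$)
$w{\left(C \right)} = -10 + 6 C^{2}$ ($w{\left(C \right)} = -8 + \left(\left(C^{2} + 5 C C\right) + \left(- \frac{3}{2} + \frac{1}{4} \left(-2\right)\right)\right) = -8 + \left(\left(C^{2} + 5 C^{2}\right) - 2\right) = -8 + \left(6 C^{2} - 2\right) = -8 + \left(-2 + 6 C^{2}\right) = -10 + 6 C^{2}$)
$F 82 + w{\left(N{\left(4,-3 \right)} \right)} = 43 \cdot 82 - \left(10 - 6 \left(-2 + 4^{2}\right)^{2}\right) = 3526 - \left(10 - 6 \left(-2 + 16\right)^{2}\right) = 3526 - \left(10 - 6 \cdot 14^{2}\right) = 3526 + \left(-10 + 6 \cdot 196\right) = 3526 + \left(-10 + 1176\right) = 3526 + 1166 = 4692$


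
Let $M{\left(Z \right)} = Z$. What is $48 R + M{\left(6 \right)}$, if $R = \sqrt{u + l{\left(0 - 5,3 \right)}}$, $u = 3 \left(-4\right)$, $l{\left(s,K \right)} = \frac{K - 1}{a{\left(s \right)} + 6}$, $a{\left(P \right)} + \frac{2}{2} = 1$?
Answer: $6 + 16 i \sqrt{105} \approx 6.0 + 163.95 i$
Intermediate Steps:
$a{\left(P \right)} = 0$ ($a{\left(P \right)} = -1 + 1 = 0$)
$l{\left(s,K \right)} = - \frac{1}{6} + \frac{K}{6}$ ($l{\left(s,K \right)} = \frac{K - 1}{0 + 6} = \frac{-1 + K}{6} = \left(-1 + K\right) \frac{1}{6} = - \frac{1}{6} + \frac{K}{6}$)
$u = -12$
$R = \frac{i \sqrt{105}}{3}$ ($R = \sqrt{-12 + \left(- \frac{1}{6} + \frac{1}{6} \cdot 3\right)} = \sqrt{-12 + \left(- \frac{1}{6} + \frac{1}{2}\right)} = \sqrt{-12 + \frac{1}{3}} = \sqrt{- \frac{35}{3}} = \frac{i \sqrt{105}}{3} \approx 3.4156 i$)
$48 R + M{\left(6 \right)} = 48 \frac{i \sqrt{105}}{3} + 6 = 16 i \sqrt{105} + 6 = 6 + 16 i \sqrt{105}$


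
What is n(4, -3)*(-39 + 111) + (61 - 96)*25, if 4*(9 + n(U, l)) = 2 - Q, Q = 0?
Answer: -1487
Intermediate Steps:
n(U, l) = -17/2 (n(U, l) = -9 + (2 - 1*0)/4 = -9 + (2 + 0)/4 = -9 + (¼)*2 = -9 + ½ = -17/2)
n(4, -3)*(-39 + 111) + (61 - 96)*25 = -17*(-39 + 111)/2 + (61 - 96)*25 = -17/2*72 - 35*25 = -612 - 875 = -1487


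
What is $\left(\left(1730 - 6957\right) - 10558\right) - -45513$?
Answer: $29728$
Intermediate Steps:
$\left(\left(1730 - 6957\right) - 10558\right) - -45513 = \left(\left(1730 - 6957\right) - 10558\right) + 45513 = \left(-5227 - 10558\right) + 45513 = -15785 + 45513 = 29728$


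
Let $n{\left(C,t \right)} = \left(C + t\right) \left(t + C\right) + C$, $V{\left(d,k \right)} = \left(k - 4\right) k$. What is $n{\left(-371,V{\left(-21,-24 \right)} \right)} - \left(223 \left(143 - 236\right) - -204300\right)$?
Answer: $-93331$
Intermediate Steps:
$V{\left(d,k \right)} = k \left(-4 + k\right)$ ($V{\left(d,k \right)} = \left(-4 + k\right) k = k \left(-4 + k\right)$)
$n{\left(C,t \right)} = C + \left(C + t\right)^{2}$ ($n{\left(C,t \right)} = \left(C + t\right) \left(C + t\right) + C = \left(C + t\right)^{2} + C = C + \left(C + t\right)^{2}$)
$n{\left(-371,V{\left(-21,-24 \right)} \right)} - \left(223 \left(143 - 236\right) - -204300\right) = \left(-371 + \left(-371 - 24 \left(-4 - 24\right)\right)^{2}\right) - \left(223 \left(143 - 236\right) - -204300\right) = \left(-371 + \left(-371 - -672\right)^{2}\right) - \left(223 \left(-93\right) + 204300\right) = \left(-371 + \left(-371 + 672\right)^{2}\right) - \left(-20739 + 204300\right) = \left(-371 + 301^{2}\right) - 183561 = \left(-371 + 90601\right) - 183561 = 90230 - 183561 = -93331$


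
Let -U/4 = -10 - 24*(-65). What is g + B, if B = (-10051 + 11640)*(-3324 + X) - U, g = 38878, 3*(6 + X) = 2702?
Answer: -11445398/3 ≈ -3.8151e+6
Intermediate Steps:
X = 2684/3 (X = -6 + (⅓)*2702 = -6 + 2702/3 = 2684/3 ≈ 894.67)
U = -6200 (U = -4*(-10 - 24*(-65)) = -4*(-10 + 1560) = -4*1550 = -6200)
B = -11562032/3 (B = (-10051 + 11640)*(-3324 + 2684/3) - 1*(-6200) = 1589*(-7288/3) + 6200 = -11580632/3 + 6200 = -11562032/3 ≈ -3.8540e+6)
g + B = 38878 - 11562032/3 = -11445398/3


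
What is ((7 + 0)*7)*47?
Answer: 2303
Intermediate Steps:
((7 + 0)*7)*47 = (7*7)*47 = 49*47 = 2303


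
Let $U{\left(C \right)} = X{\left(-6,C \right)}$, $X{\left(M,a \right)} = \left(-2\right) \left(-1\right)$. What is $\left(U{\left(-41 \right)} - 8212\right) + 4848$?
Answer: $-3362$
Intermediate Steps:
$X{\left(M,a \right)} = 2$
$U{\left(C \right)} = 2$
$\left(U{\left(-41 \right)} - 8212\right) + 4848 = \left(2 - 8212\right) + 4848 = -8210 + 4848 = -3362$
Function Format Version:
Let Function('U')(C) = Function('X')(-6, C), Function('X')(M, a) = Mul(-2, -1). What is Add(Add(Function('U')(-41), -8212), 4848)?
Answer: -3362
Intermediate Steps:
Function('X')(M, a) = 2
Function('U')(C) = 2
Add(Add(Function('U')(-41), -8212), 4848) = Add(Add(2, -8212), 4848) = Add(-8210, 4848) = -3362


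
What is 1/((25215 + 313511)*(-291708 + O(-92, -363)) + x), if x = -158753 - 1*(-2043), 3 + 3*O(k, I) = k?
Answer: -3/296459901124 ≈ -1.0119e-11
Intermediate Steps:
O(k, I) = -1 + k/3
x = -156710 (x = -158753 + 2043 = -156710)
1/((25215 + 313511)*(-291708 + O(-92, -363)) + x) = 1/((25215 + 313511)*(-291708 + (-1 + (⅓)*(-92))) - 156710) = 1/(338726*(-291708 + (-1 - 92/3)) - 156710) = 1/(338726*(-291708 - 95/3) - 156710) = 1/(338726*(-875219/3) - 156710) = 1/(-296459430994/3 - 156710) = 1/(-296459901124/3) = -3/296459901124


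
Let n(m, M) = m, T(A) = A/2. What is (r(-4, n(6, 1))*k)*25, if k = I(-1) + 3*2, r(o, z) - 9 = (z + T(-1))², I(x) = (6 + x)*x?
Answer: 3925/4 ≈ 981.25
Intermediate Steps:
T(A) = A/2 (T(A) = A*(½) = A/2)
I(x) = x*(6 + x)
r(o, z) = 9 + (-½ + z)² (r(o, z) = 9 + (z + (½)*(-1))² = 9 + (z - ½)² = 9 + (-½ + z)²)
k = 1 (k = -(6 - 1) + 3*2 = -1*5 + 6 = -5 + 6 = 1)
(r(-4, n(6, 1))*k)*25 = ((37/4 + 6² - 1*6)*1)*25 = ((37/4 + 36 - 6)*1)*25 = ((157/4)*1)*25 = (157/4)*25 = 3925/4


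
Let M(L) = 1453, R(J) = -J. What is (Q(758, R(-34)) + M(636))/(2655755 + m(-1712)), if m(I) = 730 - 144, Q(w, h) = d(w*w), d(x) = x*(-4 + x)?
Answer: 330121493293/2656341 ≈ 1.2428e+5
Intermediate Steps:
Q(w, h) = w²*(-4 + w²) (Q(w, h) = (w*w)*(-4 + w*w) = w²*(-4 + w²))
m(I) = 586
(Q(758, R(-34)) + M(636))/(2655755 + m(-1712)) = (758²*(-4 + 758²) + 1453)/(2655755 + 586) = (574564*(-4 + 574564) + 1453)/2656341 = (574564*574560 + 1453)*(1/2656341) = (330121491840 + 1453)*(1/2656341) = 330121493293*(1/2656341) = 330121493293/2656341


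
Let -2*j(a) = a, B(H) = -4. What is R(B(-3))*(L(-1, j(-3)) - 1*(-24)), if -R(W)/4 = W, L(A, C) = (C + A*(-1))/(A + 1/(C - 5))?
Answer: 3176/9 ≈ 352.89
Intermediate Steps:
j(a) = -a/2
L(A, C) = (C - A)/(A + 1/(-5 + C))
R(W) = -4*W
R(B(-3))*(L(-1, j(-3)) - 1*(-24)) = (-4*(-4))*(((-½*(-3))² - (-5)*(-3)/2 + 5*(-1) - 1*(-1)*(-½*(-3)))/(1 - 5*(-1) - (-1)*(-3)/2) - 1*(-24)) = 16*(((3/2)² - 5*3/2 - 5 - 1*(-1)*3/2)/(1 + 5 - 1*3/2) + 24) = 16*((9/4 - 15/2 - 5 + 3/2)/(1 + 5 - 3/2) + 24) = 16*(-35/4/(9/2) + 24) = 16*((2/9)*(-35/4) + 24) = 16*(-35/18 + 24) = 16*(397/18) = 3176/9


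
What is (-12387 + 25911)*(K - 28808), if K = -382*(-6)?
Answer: -358602384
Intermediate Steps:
K = 2292
(-12387 + 25911)*(K - 28808) = (-12387 + 25911)*(2292 - 28808) = 13524*(-26516) = -358602384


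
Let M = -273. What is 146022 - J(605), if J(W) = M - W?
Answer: 146900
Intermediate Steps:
J(W) = -273 - W
146022 - J(605) = 146022 - (-273 - 1*605) = 146022 - (-273 - 605) = 146022 - 1*(-878) = 146022 + 878 = 146900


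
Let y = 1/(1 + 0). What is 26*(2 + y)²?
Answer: 234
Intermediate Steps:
y = 1 (y = 1/1 = 1)
26*(2 + y)² = 26*(2 + 1)² = 26*3² = 26*9 = 234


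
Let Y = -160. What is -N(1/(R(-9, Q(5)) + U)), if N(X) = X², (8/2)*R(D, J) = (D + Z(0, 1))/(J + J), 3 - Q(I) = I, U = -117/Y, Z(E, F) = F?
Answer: -25600/38809 ≈ -0.65964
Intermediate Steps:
U = 117/160 (U = -117/(-160) = -117*(-1/160) = 117/160 ≈ 0.73125)
Q(I) = 3 - I
R(D, J) = (1 + D)/(8*J) (R(D, J) = ((D + 1)/(J + J))/4 = ((1 + D)/((2*J)))/4 = ((1 + D)*(1/(2*J)))/4 = ((1 + D)/(2*J))/4 = (1 + D)/(8*J))
-N(1/(R(-9, Q(5)) + U)) = -(1/((1 - 9)/(8*(3 - 1*5)) + 117/160))² = -(1/((⅛)*(-8)/(3 - 5) + 117/160))² = -(1/((⅛)*(-8)/(-2) + 117/160))² = -(1/((⅛)*(-½)*(-8) + 117/160))² = -(1/(½ + 117/160))² = -(1/(197/160))² = -(160/197)² = -1*25600/38809 = -25600/38809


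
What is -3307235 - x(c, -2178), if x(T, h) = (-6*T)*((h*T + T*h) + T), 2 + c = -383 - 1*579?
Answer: -24285811715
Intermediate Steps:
c = -964 (c = -2 + (-383 - 1*579) = -2 + (-383 - 579) = -2 - 962 = -964)
x(T, h) = -6*T*(T + 2*T*h) (x(T, h) = (-6*T)*((T*h + T*h) + T) = (-6*T)*(2*T*h + T) = (-6*T)*(T + 2*T*h) = -6*T*(T + 2*T*h))
-3307235 - x(c, -2178) = -3307235 - (-964)²*(-6 - 12*(-2178)) = -3307235 - 929296*(-6 + 26136) = -3307235 - 929296*26130 = -3307235 - 1*24282504480 = -3307235 - 24282504480 = -24285811715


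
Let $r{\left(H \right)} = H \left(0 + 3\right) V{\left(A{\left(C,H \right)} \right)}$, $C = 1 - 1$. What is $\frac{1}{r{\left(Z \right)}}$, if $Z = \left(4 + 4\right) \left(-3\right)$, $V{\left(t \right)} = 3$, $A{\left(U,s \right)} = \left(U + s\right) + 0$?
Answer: $- \frac{1}{216} \approx -0.0046296$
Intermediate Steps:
$C = 0$ ($C = 1 - 1 = 0$)
$A{\left(U,s \right)} = U + s$
$Z = -24$ ($Z = 8 \left(-3\right) = -24$)
$r{\left(H \right)} = 9 H$ ($r{\left(H \right)} = H \left(0 + 3\right) 3 = H 3 \cdot 3 = 3 H 3 = 9 H$)
$\frac{1}{r{\left(Z \right)}} = \frac{1}{9 \left(-24\right)} = \frac{1}{-216} = - \frac{1}{216}$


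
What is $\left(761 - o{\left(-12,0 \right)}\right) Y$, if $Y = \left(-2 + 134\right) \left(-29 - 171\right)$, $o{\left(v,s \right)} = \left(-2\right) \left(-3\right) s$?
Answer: $-20090400$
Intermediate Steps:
$o{\left(v,s \right)} = 6 s$
$Y = -26400$ ($Y = 132 \left(-200\right) = -26400$)
$\left(761 - o{\left(-12,0 \right)}\right) Y = \left(761 - 6 \cdot 0\right) \left(-26400\right) = \left(761 - 0\right) \left(-26400\right) = \left(761 + 0\right) \left(-26400\right) = 761 \left(-26400\right) = -20090400$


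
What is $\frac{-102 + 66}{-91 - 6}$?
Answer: $\frac{36}{97} \approx 0.37113$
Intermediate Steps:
$\frac{-102 + 66}{-91 - 6} = \frac{1}{-97} \left(-36\right) = \left(- \frac{1}{97}\right) \left(-36\right) = \frac{36}{97}$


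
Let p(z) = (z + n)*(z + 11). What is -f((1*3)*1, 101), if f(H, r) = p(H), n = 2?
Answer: -70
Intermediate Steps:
p(z) = (2 + z)*(11 + z) (p(z) = (z + 2)*(z + 11) = (2 + z)*(11 + z))
f(H, r) = 22 + H**2 + 13*H
-f((1*3)*1, 101) = -(22 + ((1*3)*1)**2 + 13*((1*3)*1)) = -(22 + (3*1)**2 + 13*(3*1)) = -(22 + 3**2 + 13*3) = -(22 + 9 + 39) = -1*70 = -70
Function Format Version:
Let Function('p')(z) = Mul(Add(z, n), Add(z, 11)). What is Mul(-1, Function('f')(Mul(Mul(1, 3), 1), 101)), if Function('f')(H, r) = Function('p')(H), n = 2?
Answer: -70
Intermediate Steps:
Function('p')(z) = Mul(Add(2, z), Add(11, z)) (Function('p')(z) = Mul(Add(z, 2), Add(z, 11)) = Mul(Add(2, z), Add(11, z)))
Function('f')(H, r) = Add(22, Pow(H, 2), Mul(13, H))
Mul(-1, Function('f')(Mul(Mul(1, 3), 1), 101)) = Mul(-1, Add(22, Pow(Mul(Mul(1, 3), 1), 2), Mul(13, Mul(Mul(1, 3), 1)))) = Mul(-1, Add(22, Pow(Mul(3, 1), 2), Mul(13, Mul(3, 1)))) = Mul(-1, Add(22, Pow(3, 2), Mul(13, 3))) = Mul(-1, Add(22, 9, 39)) = Mul(-1, 70) = -70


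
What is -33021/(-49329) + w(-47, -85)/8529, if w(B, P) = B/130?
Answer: 451979947/675240930 ≈ 0.66936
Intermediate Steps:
w(B, P) = B/130 (w(B, P) = B*(1/130) = B/130)
-33021/(-49329) + w(-47, -85)/8529 = -33021/(-49329) + ((1/130)*(-47))/8529 = -33021*(-1/49329) - 47/130*1/8529 = 1223/1827 - 47/1108770 = 451979947/675240930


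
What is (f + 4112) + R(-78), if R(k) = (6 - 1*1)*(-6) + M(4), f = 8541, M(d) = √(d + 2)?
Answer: 12623 + √6 ≈ 12625.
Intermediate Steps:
M(d) = √(2 + d)
R(k) = -30 + √6 (R(k) = (6 - 1*1)*(-6) + √(2 + 4) = (6 - 1)*(-6) + √6 = 5*(-6) + √6 = -30 + √6)
(f + 4112) + R(-78) = (8541 + 4112) + (-30 + √6) = 12653 + (-30 + √6) = 12623 + √6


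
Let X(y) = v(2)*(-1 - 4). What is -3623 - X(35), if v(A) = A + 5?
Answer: -3588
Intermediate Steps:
v(A) = 5 + A
X(y) = -35 (X(y) = (5 + 2)*(-1 - 4) = 7*(-5) = -35)
-3623 - X(35) = -3623 - 1*(-35) = -3623 + 35 = -3588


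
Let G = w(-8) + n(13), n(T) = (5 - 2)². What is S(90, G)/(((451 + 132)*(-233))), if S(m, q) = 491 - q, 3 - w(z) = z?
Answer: -471/135839 ≈ -0.0034673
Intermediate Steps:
n(T) = 9 (n(T) = 3² = 9)
w(z) = 3 - z
G = 20 (G = (3 - 1*(-8)) + 9 = (3 + 8) + 9 = 11 + 9 = 20)
S(90, G)/(((451 + 132)*(-233))) = (491 - 1*20)/(((451 + 132)*(-233))) = (491 - 20)/((583*(-233))) = 471/(-135839) = 471*(-1/135839) = -471/135839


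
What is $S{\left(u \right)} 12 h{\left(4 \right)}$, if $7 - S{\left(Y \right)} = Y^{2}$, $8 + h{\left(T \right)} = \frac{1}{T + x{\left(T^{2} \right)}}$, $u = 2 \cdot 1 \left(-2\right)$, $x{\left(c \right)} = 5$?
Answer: $852$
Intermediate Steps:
$u = -4$ ($u = 2 \left(-2\right) = -4$)
$h{\left(T \right)} = -8 + \frac{1}{5 + T}$ ($h{\left(T \right)} = -8 + \frac{1}{T + 5} = -8 + \frac{1}{5 + T}$)
$S{\left(Y \right)} = 7 - Y^{2}$
$S{\left(u \right)} 12 h{\left(4 \right)} = \left(7 - \left(-4\right)^{2}\right) 12 \frac{-39 - 32}{5 + 4} = \left(7 - 16\right) 12 \frac{-39 - 32}{9} = \left(7 - 16\right) 12 \cdot \frac{1}{9} \left(-71\right) = \left(-9\right) 12 \left(- \frac{71}{9}\right) = \left(-108\right) \left(- \frac{71}{9}\right) = 852$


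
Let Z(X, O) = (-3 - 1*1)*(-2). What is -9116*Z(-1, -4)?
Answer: -72928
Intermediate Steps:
Z(X, O) = 8 (Z(X, O) = (-3 - 1)*(-2) = -4*(-2) = 8)
-9116*Z(-1, -4) = -9116*8 = -72928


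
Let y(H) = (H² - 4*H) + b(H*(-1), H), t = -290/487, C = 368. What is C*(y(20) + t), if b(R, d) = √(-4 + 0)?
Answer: 57242400/487 + 736*I ≈ 1.1754e+5 + 736.0*I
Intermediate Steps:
b(R, d) = 2*I (b(R, d) = √(-4) = 2*I)
t = -290/487 (t = -290*1/487 = -290/487 ≈ -0.59548)
y(H) = H² - 4*H + 2*I (y(H) = (H² - 4*H) + 2*I = H² - 4*H + 2*I)
C*(y(20) + t) = 368*((20² - 4*20 + 2*I) - 290/487) = 368*((400 - 80 + 2*I) - 290/487) = 368*((320 + 2*I) - 290/487) = 368*(155550/487 + 2*I) = 57242400/487 + 736*I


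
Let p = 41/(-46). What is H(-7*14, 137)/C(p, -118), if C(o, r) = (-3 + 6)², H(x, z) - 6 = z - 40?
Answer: 103/9 ≈ 11.444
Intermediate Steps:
H(x, z) = -34 + z (H(x, z) = 6 + (z - 40) = 6 + (-40 + z) = -34 + z)
p = -41/46 (p = 41*(-1/46) = -41/46 ≈ -0.89130)
C(o, r) = 9 (C(o, r) = 3² = 9)
H(-7*14, 137)/C(p, -118) = (-34 + 137)/9 = 103*(⅑) = 103/9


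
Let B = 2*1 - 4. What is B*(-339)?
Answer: 678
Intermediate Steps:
B = -2 (B = 2 - 4 = -2)
B*(-339) = -2*(-339) = 678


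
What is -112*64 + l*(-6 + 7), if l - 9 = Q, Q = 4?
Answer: -7155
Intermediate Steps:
l = 13 (l = 9 + 4 = 13)
-112*64 + l*(-6 + 7) = -112*64 + 13*(-6 + 7) = -7168 + 13*1 = -7168 + 13 = -7155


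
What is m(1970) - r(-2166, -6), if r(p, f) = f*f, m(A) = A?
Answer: 1934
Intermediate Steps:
r(p, f) = f**2
m(1970) - r(-2166, -6) = 1970 - 1*(-6)**2 = 1970 - 1*36 = 1970 - 36 = 1934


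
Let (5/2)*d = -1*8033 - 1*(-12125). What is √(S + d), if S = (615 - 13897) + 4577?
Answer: I*√176705/5 ≈ 84.073*I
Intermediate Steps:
d = 8184/5 (d = 2*(-1*8033 - 1*(-12125))/5 = 2*(-8033 + 12125)/5 = (⅖)*4092 = 8184/5 ≈ 1636.8)
S = -8705 (S = -13282 + 4577 = -8705)
√(S + d) = √(-8705 + 8184/5) = √(-35341/5) = I*√176705/5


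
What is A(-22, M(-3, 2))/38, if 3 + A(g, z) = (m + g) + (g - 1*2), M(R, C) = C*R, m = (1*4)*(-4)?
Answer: -65/38 ≈ -1.7105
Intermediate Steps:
m = -16 (m = 4*(-4) = -16)
A(g, z) = -21 + 2*g (A(g, z) = -3 + ((-16 + g) + (g - 1*2)) = -3 + ((-16 + g) + (g - 2)) = -3 + ((-16 + g) + (-2 + g)) = -3 + (-18 + 2*g) = -21 + 2*g)
A(-22, M(-3, 2))/38 = (-21 + 2*(-22))/38 = (-21 - 44)*(1/38) = -65*1/38 = -65/38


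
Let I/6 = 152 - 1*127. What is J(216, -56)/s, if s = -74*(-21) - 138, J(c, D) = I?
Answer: 25/236 ≈ 0.10593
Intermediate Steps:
I = 150 (I = 6*(152 - 1*127) = 6*(152 - 127) = 6*25 = 150)
J(c, D) = 150
s = 1416 (s = 1554 - 138 = 1416)
J(216, -56)/s = 150/1416 = 150*(1/1416) = 25/236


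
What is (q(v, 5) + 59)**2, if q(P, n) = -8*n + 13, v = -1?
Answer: 1024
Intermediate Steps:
q(P, n) = 13 - 8*n
(q(v, 5) + 59)**2 = ((13 - 8*5) + 59)**2 = ((13 - 40) + 59)**2 = (-27 + 59)**2 = 32**2 = 1024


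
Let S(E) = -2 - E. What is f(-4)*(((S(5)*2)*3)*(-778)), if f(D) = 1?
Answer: 32676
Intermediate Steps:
f(-4)*(((S(5)*2)*3)*(-778)) = 1*((((-2 - 1*5)*2)*3)*(-778)) = 1*((((-2 - 5)*2)*3)*(-778)) = 1*((-7*2*3)*(-778)) = 1*(-14*3*(-778)) = 1*(-42*(-778)) = 1*32676 = 32676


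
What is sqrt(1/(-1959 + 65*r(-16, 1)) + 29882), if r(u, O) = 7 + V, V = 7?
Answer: 3*sqrt(3653575737)/1049 ≈ 172.86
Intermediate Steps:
r(u, O) = 14 (r(u, O) = 7 + 7 = 14)
sqrt(1/(-1959 + 65*r(-16, 1)) + 29882) = sqrt(1/(-1959 + 65*14) + 29882) = sqrt(1/(-1959 + 910) + 29882) = sqrt(1/(-1049) + 29882) = sqrt(-1/1049 + 29882) = sqrt(31346217/1049) = 3*sqrt(3653575737)/1049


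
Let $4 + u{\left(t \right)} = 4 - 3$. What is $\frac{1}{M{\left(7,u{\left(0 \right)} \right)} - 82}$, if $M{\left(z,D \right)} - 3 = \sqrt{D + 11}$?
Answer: $- \frac{79}{6233} - \frac{2 \sqrt{2}}{6233} \approx -0.013128$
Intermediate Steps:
$u{\left(t \right)} = -3$ ($u{\left(t \right)} = -4 + \left(4 - 3\right) = -4 + 1 = -3$)
$M{\left(z,D \right)} = 3 + \sqrt{11 + D}$ ($M{\left(z,D \right)} = 3 + \sqrt{D + 11} = 3 + \sqrt{11 + D}$)
$\frac{1}{M{\left(7,u{\left(0 \right)} \right)} - 82} = \frac{1}{\left(3 + \sqrt{11 - 3}\right) - 82} = \frac{1}{\left(3 + \sqrt{8}\right) - 82} = \frac{1}{\left(3 + 2 \sqrt{2}\right) - 82} = \frac{1}{-79 + 2 \sqrt{2}}$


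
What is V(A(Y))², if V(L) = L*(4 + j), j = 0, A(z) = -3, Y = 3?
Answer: 144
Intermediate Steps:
V(L) = 4*L (V(L) = L*(4 + 0) = L*4 = 4*L)
V(A(Y))² = (4*(-3))² = (-12)² = 144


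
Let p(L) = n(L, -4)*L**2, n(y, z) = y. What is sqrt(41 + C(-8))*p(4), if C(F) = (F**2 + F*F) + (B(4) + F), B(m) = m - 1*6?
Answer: 64*sqrt(159) ≈ 807.01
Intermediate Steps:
B(m) = -6 + m (B(m) = m - 6 = -6 + m)
p(L) = L**3 (p(L) = L*L**2 = L**3)
C(F) = -2 + F + 2*F**2 (C(F) = (F**2 + F*F) + ((-6 + 4) + F) = (F**2 + F**2) + (-2 + F) = 2*F**2 + (-2 + F) = -2 + F + 2*F**2)
sqrt(41 + C(-8))*p(4) = sqrt(41 + (-2 - 8 + 2*(-8)**2))*4**3 = sqrt(41 + (-2 - 8 + 2*64))*64 = sqrt(41 + (-2 - 8 + 128))*64 = sqrt(41 + 118)*64 = sqrt(159)*64 = 64*sqrt(159)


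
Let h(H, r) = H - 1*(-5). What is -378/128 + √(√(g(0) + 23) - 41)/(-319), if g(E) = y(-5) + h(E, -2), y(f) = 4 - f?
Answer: -189/64 - I*√(41 - √37)/319 ≈ -2.9531 - 0.018524*I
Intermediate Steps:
h(H, r) = 5 + H (h(H, r) = H + 5 = 5 + H)
g(E) = 14 + E (g(E) = (4 - 1*(-5)) + (5 + E) = (4 + 5) + (5 + E) = 9 + (5 + E) = 14 + E)
-378/128 + √(√(g(0) + 23) - 41)/(-319) = -378/128 + √(√((14 + 0) + 23) - 41)/(-319) = -378*1/128 + √(√(14 + 23) - 41)*(-1/319) = -189/64 + √(√37 - 41)*(-1/319) = -189/64 + √(-41 + √37)*(-1/319) = -189/64 - √(-41 + √37)/319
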